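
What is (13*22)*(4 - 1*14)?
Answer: -2860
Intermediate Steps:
(13*22)*(4 - 1*14) = 286*(4 - 14) = 286*(-10) = -2860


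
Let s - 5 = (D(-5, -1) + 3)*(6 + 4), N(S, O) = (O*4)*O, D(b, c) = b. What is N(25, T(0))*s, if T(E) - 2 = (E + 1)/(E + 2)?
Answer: -375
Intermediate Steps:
T(E) = 2 + (1 + E)/(2 + E) (T(E) = 2 + (E + 1)/(E + 2) = 2 + (1 + E)/(2 + E))
N(S, O) = 4*O² (N(S, O) = (4*O)*O = 4*O²)
s = -15 (s = 5 + (-5 + 3)*(6 + 4) = 5 - 2*10 = 5 - 20 = -15)
N(25, T(0))*s = (4*((5 + 3*0)/(2 + 0))²)*(-15) = (4*((5 + 0)/2)²)*(-15) = (4*((½)*5)²)*(-15) = (4*(5/2)²)*(-15) = (4*(25/4))*(-15) = 25*(-15) = -375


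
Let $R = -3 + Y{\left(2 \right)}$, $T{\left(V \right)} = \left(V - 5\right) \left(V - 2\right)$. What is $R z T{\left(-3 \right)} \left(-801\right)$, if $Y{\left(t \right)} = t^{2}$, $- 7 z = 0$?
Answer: $0$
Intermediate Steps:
$z = 0$ ($z = \left(- \frac{1}{7}\right) 0 = 0$)
$T{\left(V \right)} = \left(-5 + V\right) \left(-2 + V\right)$
$R = 1$ ($R = -3 + 2^{2} = -3 + 4 = 1$)
$R z T{\left(-3 \right)} \left(-801\right) = 1 \cdot 0 \left(10 + \left(-3\right)^{2} - -21\right) \left(-801\right) = 0 \left(10 + 9 + 21\right) \left(-801\right) = 0 \cdot 40 \left(-801\right) = 0 \left(-801\right) = 0$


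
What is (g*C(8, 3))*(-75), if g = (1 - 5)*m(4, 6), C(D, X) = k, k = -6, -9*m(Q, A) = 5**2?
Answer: 5000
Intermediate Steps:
m(Q, A) = -25/9 (m(Q, A) = -1/9*5**2 = -1/9*25 = -25/9)
C(D, X) = -6
g = 100/9 (g = (1 - 5)*(-25/9) = -4*(-25/9) = 100/9 ≈ 11.111)
(g*C(8, 3))*(-75) = ((100/9)*(-6))*(-75) = -200/3*(-75) = 5000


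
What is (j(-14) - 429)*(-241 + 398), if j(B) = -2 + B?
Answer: -69865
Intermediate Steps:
(j(-14) - 429)*(-241 + 398) = ((-2 - 14) - 429)*(-241 + 398) = (-16 - 429)*157 = -445*157 = -69865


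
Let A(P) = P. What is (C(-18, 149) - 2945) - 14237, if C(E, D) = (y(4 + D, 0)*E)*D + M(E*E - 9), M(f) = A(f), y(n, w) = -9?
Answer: 7271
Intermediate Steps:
M(f) = f
C(E, D) = -9 + E**2 - 9*D*E (C(E, D) = (-9*E)*D + (E*E - 9) = -9*D*E + (E**2 - 9) = -9*D*E + (-9 + E**2) = -9 + E**2 - 9*D*E)
(C(-18, 149) - 2945) - 14237 = ((-9 + (-18)**2 - 9*149*(-18)) - 2945) - 14237 = ((-9 + 324 + 24138) - 2945) - 14237 = (24453 - 2945) - 14237 = 21508 - 14237 = 7271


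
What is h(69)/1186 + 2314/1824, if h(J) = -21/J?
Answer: 15777131/12438768 ≈ 1.2684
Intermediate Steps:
h(69)/1186 + 2314/1824 = -21/69/1186 + 2314/1824 = -21*1/69*(1/1186) + 2314*(1/1824) = -7/23*1/1186 + 1157/912 = -7/27278 + 1157/912 = 15777131/12438768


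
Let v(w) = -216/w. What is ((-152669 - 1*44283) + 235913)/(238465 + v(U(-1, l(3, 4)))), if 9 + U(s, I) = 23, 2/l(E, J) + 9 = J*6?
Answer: 272727/1669147 ≈ 0.16339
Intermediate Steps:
l(E, J) = 2/(-9 + 6*J) (l(E, J) = 2/(-9 + J*6) = 2/(-9 + 6*J))
U(s, I) = 14 (U(s, I) = -9 + 23 = 14)
((-152669 - 1*44283) + 235913)/(238465 + v(U(-1, l(3, 4)))) = ((-152669 - 1*44283) + 235913)/(238465 - 216/14) = ((-152669 - 44283) + 235913)/(238465 - 216*1/14) = (-196952 + 235913)/(238465 - 108/7) = 38961/(1669147/7) = 38961*(7/1669147) = 272727/1669147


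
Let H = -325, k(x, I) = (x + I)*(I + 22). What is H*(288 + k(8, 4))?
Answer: -195000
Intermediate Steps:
k(x, I) = (22 + I)*(I + x) (k(x, I) = (I + x)*(22 + I) = (22 + I)*(I + x))
H*(288 + k(8, 4)) = -325*(288 + (4² + 22*4 + 22*8 + 4*8)) = -325*(288 + (16 + 88 + 176 + 32)) = -325*(288 + 312) = -325*600 = -195000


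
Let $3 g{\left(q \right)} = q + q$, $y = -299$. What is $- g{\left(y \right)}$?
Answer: $\frac{598}{3} \approx 199.33$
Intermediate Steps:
$g{\left(q \right)} = \frac{2 q}{3}$ ($g{\left(q \right)} = \frac{q + q}{3} = \frac{2 q}{3}$)
$- g{\left(y \right)} = - \frac{2 \left(-299\right)}{3} = \left(-1\right) \left(- \frac{598}{3}\right) = \frac{598}{3}$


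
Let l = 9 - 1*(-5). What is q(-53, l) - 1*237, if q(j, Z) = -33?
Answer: -270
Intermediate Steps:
l = 14 (l = 9 + 5 = 14)
q(-53, l) - 1*237 = -33 - 1*237 = -33 - 237 = -270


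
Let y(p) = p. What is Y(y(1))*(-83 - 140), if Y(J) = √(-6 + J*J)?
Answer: -223*I*√5 ≈ -498.64*I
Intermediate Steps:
Y(J) = √(-6 + J²)
Y(y(1))*(-83 - 140) = √(-6 + 1²)*(-83 - 140) = √(-6 + 1)*(-223) = √(-5)*(-223) = (I*√5)*(-223) = -223*I*√5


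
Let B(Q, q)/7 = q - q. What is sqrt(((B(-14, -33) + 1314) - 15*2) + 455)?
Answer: sqrt(1739) ≈ 41.701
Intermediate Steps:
B(Q, q) = 0 (B(Q, q) = 7*(q - q) = 7*0 = 0)
sqrt(((B(-14, -33) + 1314) - 15*2) + 455) = sqrt(((0 + 1314) - 15*2) + 455) = sqrt((1314 - 30) + 455) = sqrt(1284 + 455) = sqrt(1739)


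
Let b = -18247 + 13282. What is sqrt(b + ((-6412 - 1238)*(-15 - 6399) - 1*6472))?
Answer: sqrt(49055663) ≈ 7004.0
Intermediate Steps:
b = -4965
sqrt(b + ((-6412 - 1238)*(-15 - 6399) - 1*6472)) = sqrt(-4965 + ((-6412 - 1238)*(-15 - 6399) - 1*6472)) = sqrt(-4965 + (-7650*(-6414) - 6472)) = sqrt(-4965 + (49067100 - 6472)) = sqrt(-4965 + 49060628) = sqrt(49055663)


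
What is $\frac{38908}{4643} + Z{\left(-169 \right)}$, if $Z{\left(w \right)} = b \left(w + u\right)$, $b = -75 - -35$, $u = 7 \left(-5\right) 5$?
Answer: $\frac{63926588}{4643} \approx 13768.0$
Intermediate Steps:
$u = -175$ ($u = \left(-35\right) 5 = -175$)
$b = -40$ ($b = -75 + 35 = -40$)
$Z{\left(w \right)} = 7000 - 40 w$ ($Z{\left(w \right)} = - 40 \left(w - 175\right) = - 40 \left(-175 + w\right) = 7000 - 40 w$)
$\frac{38908}{4643} + Z{\left(-169 \right)} = \frac{38908}{4643} + \left(7000 - -6760\right) = 38908 \cdot \frac{1}{4643} + \left(7000 + 6760\right) = \frac{38908}{4643} + 13760 = \frac{63926588}{4643}$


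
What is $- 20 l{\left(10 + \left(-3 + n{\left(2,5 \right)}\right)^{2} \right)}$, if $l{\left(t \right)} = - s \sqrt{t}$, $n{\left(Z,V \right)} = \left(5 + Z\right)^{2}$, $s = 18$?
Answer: $360 \sqrt{2126} \approx 16599.0$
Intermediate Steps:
$l{\left(t \right)} = - 18 \sqrt{t}$
$- 20 l{\left(10 + \left(-3 + n{\left(2,5 \right)}\right)^{2} \right)} = - 20 \left(- 18 \sqrt{10 + \left(-3 + \left(5 + 2\right)^{2}\right)^{2}}\right) = - 20 \left(- 18 \sqrt{10 + \left(-3 + 7^{2}\right)^{2}}\right) = - 20 \left(- 18 \sqrt{10 + \left(-3 + 49\right)^{2}}\right) = - 20 \left(- 18 \sqrt{10 + 46^{2}}\right) = - 20 \left(- 18 \sqrt{10 + 2116}\right) = - 20 \left(- 18 \sqrt{2126}\right) = 360 \sqrt{2126}$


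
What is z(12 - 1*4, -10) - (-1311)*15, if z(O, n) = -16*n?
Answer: 19825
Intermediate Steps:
z(12 - 1*4, -10) - (-1311)*15 = -16*(-10) - (-1311)*15 = 160 - 437*(-45) = 160 + 19665 = 19825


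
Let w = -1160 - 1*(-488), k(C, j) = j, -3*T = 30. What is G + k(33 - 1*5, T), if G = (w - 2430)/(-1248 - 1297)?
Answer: -22348/2545 ≈ -8.7811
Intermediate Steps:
T = -10 (T = -1/3*30 = -10)
w = -672 (w = -1160 + 488 = -672)
G = 3102/2545 (G = (-672 - 2430)/(-1248 - 1297) = -3102/(-2545) = -3102*(-1/2545) = 3102/2545 ≈ 1.2189)
G + k(33 - 1*5, T) = 3102/2545 - 10 = -22348/2545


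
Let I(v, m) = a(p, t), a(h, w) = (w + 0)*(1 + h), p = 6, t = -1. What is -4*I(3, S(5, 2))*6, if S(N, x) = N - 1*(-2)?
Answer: 168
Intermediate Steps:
S(N, x) = 2 + N (S(N, x) = N + 2 = 2 + N)
a(h, w) = w*(1 + h)
I(v, m) = -7 (I(v, m) = -(1 + 6) = -1*7 = -7)
-4*I(3, S(5, 2))*6 = -4*(-7)*6 = 28*6 = 168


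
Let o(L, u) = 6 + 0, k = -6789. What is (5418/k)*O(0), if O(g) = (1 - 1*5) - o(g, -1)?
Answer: 18060/2263 ≈ 7.9806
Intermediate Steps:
o(L, u) = 6
O(g) = -10 (O(g) = (1 - 1*5) - 1*6 = (1 - 5) - 6 = -4 - 6 = -10)
(5418/k)*O(0) = (5418/(-6789))*(-10) = (5418*(-1/6789))*(-10) = -1806/2263*(-10) = 18060/2263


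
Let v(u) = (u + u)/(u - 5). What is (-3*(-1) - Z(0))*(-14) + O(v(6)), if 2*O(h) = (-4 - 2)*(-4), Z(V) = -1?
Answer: -44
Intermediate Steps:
v(u) = 2*u/(-5 + u) (v(u) = (2*u)/(-5 + u) = 2*u/(-5 + u))
O(h) = 12 (O(h) = ((-4 - 2)*(-4))/2 = (-6*(-4))/2 = (1/2)*24 = 12)
(-3*(-1) - Z(0))*(-14) + O(v(6)) = (-3*(-1) - 1*(-1))*(-14) + 12 = (3 + 1)*(-14) + 12 = 4*(-14) + 12 = -56 + 12 = -44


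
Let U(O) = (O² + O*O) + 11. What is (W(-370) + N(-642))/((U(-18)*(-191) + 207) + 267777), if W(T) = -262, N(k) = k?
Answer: -904/142115 ≈ -0.0063610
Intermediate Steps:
U(O) = 11 + 2*O² (U(O) = (O² + O²) + 11 = 2*O² + 11 = 11 + 2*O²)
(W(-370) + N(-642))/((U(-18)*(-191) + 207) + 267777) = (-262 - 642)/(((11 + 2*(-18)²)*(-191) + 207) + 267777) = -904/(((11 + 2*324)*(-191) + 207) + 267777) = -904/(((11 + 648)*(-191) + 207) + 267777) = -904/((659*(-191) + 207) + 267777) = -904/((-125869 + 207) + 267777) = -904/(-125662 + 267777) = -904/142115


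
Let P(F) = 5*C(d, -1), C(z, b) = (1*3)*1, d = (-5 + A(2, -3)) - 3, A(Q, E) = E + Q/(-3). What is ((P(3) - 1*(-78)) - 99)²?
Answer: 36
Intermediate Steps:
A(Q, E) = E - Q/3 (A(Q, E) = E + Q*(-⅓) = E - Q/3)
d = -35/3 (d = (-5 + (-3 - ⅓*2)) - 3 = (-5 + (-3 - ⅔)) - 3 = (-5 - 11/3) - 3 = -26/3 - 3 = -35/3 ≈ -11.667)
C(z, b) = 3 (C(z, b) = 3*1 = 3)
P(F) = 15 (P(F) = 5*3 = 15)
((P(3) - 1*(-78)) - 99)² = ((15 - 1*(-78)) - 99)² = ((15 + 78) - 99)² = (93 - 99)² = (-6)² = 36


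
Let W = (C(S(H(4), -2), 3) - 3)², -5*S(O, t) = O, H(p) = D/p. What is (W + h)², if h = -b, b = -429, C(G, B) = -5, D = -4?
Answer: 243049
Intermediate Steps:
H(p) = -4/p
S(O, t) = -O/5
W = 64 (W = (-5 - 3)² = (-8)² = 64)
h = 429 (h = -1*(-429) = 429)
(W + h)² = (64 + 429)² = 493² = 243049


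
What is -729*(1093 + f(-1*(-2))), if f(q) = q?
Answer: -798255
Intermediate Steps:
-729*(1093 + f(-1*(-2))) = -729*(1093 - 1*(-2)) = -729*(1093 + 2) = -729*1095 = -798255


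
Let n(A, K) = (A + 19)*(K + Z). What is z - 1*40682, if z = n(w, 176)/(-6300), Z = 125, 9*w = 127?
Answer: -164768507/4050 ≈ -40684.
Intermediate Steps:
w = 127/9 (w = (⅑)*127 = 127/9 ≈ 14.111)
n(A, K) = (19 + A)*(125 + K) (n(A, K) = (A + 19)*(K + 125) = (19 + A)*(125 + K))
z = -6407/4050 (z = (2375 + 19*176 + 125*(127/9) + (127/9)*176)/(-6300) = (2375 + 3344 + 15875/9 + 22352/9)*(-1/6300) = (89698/9)*(-1/6300) = -6407/4050 ≈ -1.5820)
z - 1*40682 = -6407/4050 - 1*40682 = -6407/4050 - 40682 = -164768507/4050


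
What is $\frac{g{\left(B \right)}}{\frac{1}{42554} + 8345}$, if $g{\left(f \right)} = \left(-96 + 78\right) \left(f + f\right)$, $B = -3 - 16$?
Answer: $\frac{29106936}{355113131} \approx 0.081965$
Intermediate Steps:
$B = -19$ ($B = -3 - 16 = -19$)
$g{\left(f \right)} = - 36 f$ ($g{\left(f \right)} = - 18 \cdot 2 f = - 36 f$)
$\frac{g{\left(B \right)}}{\frac{1}{42554} + 8345} = \frac{\left(-36\right) \left(-19\right)}{\frac{1}{42554} + 8345} = \frac{684}{\frac{1}{42554} + 8345} = \frac{684}{\frac{355113131}{42554}} = 684 \cdot \frac{42554}{355113131} = \frac{29106936}{355113131}$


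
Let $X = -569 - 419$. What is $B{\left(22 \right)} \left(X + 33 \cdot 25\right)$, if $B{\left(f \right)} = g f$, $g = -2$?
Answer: $7172$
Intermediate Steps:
$B{\left(f \right)} = - 2 f$
$X = -988$ ($X = -569 - 419 = -988$)
$B{\left(22 \right)} \left(X + 33 \cdot 25\right) = \left(-2\right) 22 \left(-988 + 33 \cdot 25\right) = - 44 \left(-988 + 825\right) = \left(-44\right) \left(-163\right) = 7172$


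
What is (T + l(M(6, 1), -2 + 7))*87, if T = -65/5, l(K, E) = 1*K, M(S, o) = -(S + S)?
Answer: -2175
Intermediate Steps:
M(S, o) = -2*S
l(K, E) = K
T = -13 (T = -65*1/5 = -13)
(T + l(M(6, 1), -2 + 7))*87 = (-13 - 2*6)*87 = (-13 - 12)*87 = -25*87 = -2175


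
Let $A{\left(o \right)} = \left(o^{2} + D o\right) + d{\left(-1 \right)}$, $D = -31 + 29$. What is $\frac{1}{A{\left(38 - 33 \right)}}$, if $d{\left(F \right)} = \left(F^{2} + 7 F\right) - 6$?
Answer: $\frac{1}{3} \approx 0.33333$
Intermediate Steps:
$d{\left(F \right)} = -6 + F^{2} + 7 F$
$D = -2$
$A{\left(o \right)} = -12 + o^{2} - 2 o$ ($A{\left(o \right)} = \left(o^{2} - 2 o\right) + \left(-6 + \left(-1\right)^{2} + 7 \left(-1\right)\right) = \left(o^{2} - 2 o\right) - 12 = -12 + o^{2} - 2 o$)
$\frac{1}{A{\left(38 - 33 \right)}} = \frac{1}{-12 + \left(38 - 33\right)^{2} - 2 \left(38 - 33\right)} = \frac{1}{-12 + 5^{2} - 10} = \frac{1}{-12 + 25 - 10} = \frac{1}{3}$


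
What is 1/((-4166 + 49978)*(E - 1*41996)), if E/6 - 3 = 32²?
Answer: -1/1641627208 ≈ -6.0915e-10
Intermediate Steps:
E = 6162 (E = 18 + 6*32² = 18 + 6*1024 = 18 + 6144 = 6162)
1/((-4166 + 49978)*(E - 1*41996)) = 1/((-4166 + 49978)*(6162 - 1*41996)) = 1/(45812*(6162 - 41996)) = (1/45812)/(-35834) = (1/45812)*(-1/35834) = -1/1641627208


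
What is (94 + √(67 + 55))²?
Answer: (94 + √122)² ≈ 11035.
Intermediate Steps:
(94 + √(67 + 55))² = (94 + √122)²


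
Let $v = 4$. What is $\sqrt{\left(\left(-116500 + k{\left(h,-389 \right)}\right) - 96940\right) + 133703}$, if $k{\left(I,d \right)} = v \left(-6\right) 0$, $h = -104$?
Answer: $i \sqrt{79737} \approx 282.38 i$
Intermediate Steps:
$k{\left(I,d \right)} = 0$ ($k{\left(I,d \right)} = 4 \left(-6\right) 0 = \left(-24\right) 0 = 0$)
$\sqrt{\left(\left(-116500 + k{\left(h,-389 \right)}\right) - 96940\right) + 133703} = \sqrt{\left(\left(-116500 + 0\right) - 96940\right) + 133703} = \sqrt{\left(-116500 - 96940\right) + 133703} = \sqrt{-213440 + 133703} = \sqrt{-79737} = i \sqrt{79737}$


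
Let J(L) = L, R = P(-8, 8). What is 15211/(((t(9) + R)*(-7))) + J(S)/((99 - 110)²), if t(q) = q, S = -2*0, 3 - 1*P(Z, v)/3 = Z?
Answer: -2173/42 ≈ -51.738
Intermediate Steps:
P(Z, v) = 9 - 3*Z
S = 0
R = 33 (R = 9 - 3*(-8) = 9 + 24 = 33)
15211/(((t(9) + R)*(-7))) + J(S)/((99 - 110)²) = 15211/(((9 + 33)*(-7))) + 0/((99 - 110)²) = 15211/((42*(-7))) + 0/((-11)²) = 15211/(-294) + 0/121 = 15211*(-1/294) + 0*(1/121) = -2173/42 + 0 = -2173/42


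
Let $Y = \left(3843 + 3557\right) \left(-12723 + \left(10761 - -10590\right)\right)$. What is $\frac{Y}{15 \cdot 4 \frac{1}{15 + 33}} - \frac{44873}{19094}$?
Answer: $\frac{975278704567}{19094} \approx 5.1078 \cdot 10^{7}$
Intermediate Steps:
$Y = 63847200$ ($Y = 7400 \left(-12723 + \left(10761 + 10590\right)\right) = 7400 \left(-12723 + 21351\right) = 7400 \cdot 8628 = 63847200$)
$\frac{Y}{15 \cdot 4 \frac{1}{15 + 33}} - \frac{44873}{19094} = \frac{63847200}{15 \cdot 4 \frac{1}{15 + 33}} - \frac{44873}{19094} = \frac{63847200}{60 \cdot \frac{1}{48}} - \frac{44873}{19094} = \frac{63847200}{\frac{5}{4}} - \frac{44873}{19094} = 63847200 \cdot \frac{4}{5} - \frac{44873}{19094} = 51077760 - \frac{44873}{19094} = \frac{975278704567}{19094}$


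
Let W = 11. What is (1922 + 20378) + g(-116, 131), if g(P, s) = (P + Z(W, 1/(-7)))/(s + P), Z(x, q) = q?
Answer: 780229/35 ≈ 22292.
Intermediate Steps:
g(P, s) = (-⅐ + P)/(P + s) (g(P, s) = (P + 1/(-7))/(s + P) = (P - ⅐)/(P + s) = (-⅐ + P)/(P + s))
(1922 + 20378) + g(-116, 131) = (1922 + 20378) + (-⅐ - 116)/(-116 + 131) = 22300 - 813/7/15 = 22300 + (1/15)*(-813/7) = 22300 - 271/35 = 780229/35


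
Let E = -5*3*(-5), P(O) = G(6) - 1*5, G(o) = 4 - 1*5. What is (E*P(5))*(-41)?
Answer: 18450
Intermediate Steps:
G(o) = -1 (G(o) = 4 - 5 = -1)
P(O) = -6 (P(O) = -1 - 1*5 = -1 - 5 = -6)
E = 75 (E = -15*(-5) = 75)
(E*P(5))*(-41) = (75*(-6))*(-41) = -450*(-41) = 18450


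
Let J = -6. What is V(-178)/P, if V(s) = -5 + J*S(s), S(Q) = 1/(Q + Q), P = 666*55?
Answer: -887/6520140 ≈ -0.00013604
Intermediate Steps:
P = 36630
S(Q) = 1/(2*Q)
V(s) = -5 - 3/s
V(-178)/P = (-5 - 3/(-178))/36630 = (-5 - 3*(-1/178))*(1/36630) = (-5 + 3/178)*(1/36630) = -887/178*1/36630 = -887/6520140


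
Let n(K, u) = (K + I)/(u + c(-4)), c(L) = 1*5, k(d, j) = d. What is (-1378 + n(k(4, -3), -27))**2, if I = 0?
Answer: 229825600/121 ≈ 1.8994e+6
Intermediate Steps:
c(L) = 5
n(K, u) = K/(5 + u) (n(K, u) = (K + 0)/(u + 5) = K/(5 + u))
(-1378 + n(k(4, -3), -27))**2 = (-1378 + 4/(5 - 27))**2 = (-1378 + 4/(-22))**2 = (-1378 + 4*(-1/22))**2 = (-1378 - 2/11)**2 = (-15160/11)**2 = 229825600/121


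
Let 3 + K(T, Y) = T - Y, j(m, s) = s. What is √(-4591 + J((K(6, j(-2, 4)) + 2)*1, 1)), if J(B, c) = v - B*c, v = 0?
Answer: 4*I*√287 ≈ 67.764*I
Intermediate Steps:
K(T, Y) = -3 + T - Y (K(T, Y) = -3 + (T - Y) = -3 + T - Y)
J(B, c) = -B*c (J(B, c) = 0 - B*c = -B*c)
√(-4591 + J((K(6, j(-2, 4)) + 2)*1, 1)) = √(-4591 - 1*((-3 + 6 - 1*4) + 2)*1*1) = √(-4591 - 1*((-3 + 6 - 4) + 2)*1*1) = √(-4591 - 1*(-1 + 2)*1*1) = √(-4591 - 1*1*1*1) = √(-4591 - 1*1*1) = √(-4591 - 1) = √(-4592) = 4*I*√287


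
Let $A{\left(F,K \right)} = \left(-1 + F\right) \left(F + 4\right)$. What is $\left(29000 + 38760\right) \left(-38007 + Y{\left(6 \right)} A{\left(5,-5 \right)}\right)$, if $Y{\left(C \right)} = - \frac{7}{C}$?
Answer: $-2578200240$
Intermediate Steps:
$A{\left(F,K \right)} = \left(-1 + F\right) \left(4 + F\right)$
$\left(29000 + 38760\right) \left(-38007 + Y{\left(6 \right)} A{\left(5,-5 \right)}\right) = \left(29000 + 38760\right) \left(-38007 + - \frac{7}{6} \left(-4 + 5^{2} + 3 \cdot 5\right)\right) = 67760 \left(-38007 + \left(-7\right) \frac{1}{6} \left(-4 + 25 + 15\right)\right) = 67760 \left(-38007 - 42\right) = 67760 \left(-38049\right) = -2578200240$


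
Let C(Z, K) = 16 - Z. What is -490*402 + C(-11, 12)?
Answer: -196953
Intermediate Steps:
-490*402 + C(-11, 12) = -490*402 + (16 - 1*(-11)) = -196980 + (16 + 11) = -196980 + 27 = -196953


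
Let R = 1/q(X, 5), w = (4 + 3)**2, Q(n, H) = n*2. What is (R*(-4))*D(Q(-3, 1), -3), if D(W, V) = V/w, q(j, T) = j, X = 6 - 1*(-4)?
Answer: 6/245 ≈ 0.024490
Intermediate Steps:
X = 10 (X = 6 + 4 = 10)
Q(n, H) = 2*n
w = 49 (w = 7**2 = 49)
D(W, V) = V/49
R = 1/10 ≈ 0.10000
(R*(-4))*D(Q(-3, 1), -3) = ((1/10)*(-4))*((1/49)*(-3)) = -2/5*(-3/49) = 6/245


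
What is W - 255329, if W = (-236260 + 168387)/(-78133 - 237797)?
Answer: -80666023097/315930 ≈ -2.5533e+5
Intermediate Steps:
W = 67873/315930 (W = -67873/(-315930) = -67873*(-1/315930) = 67873/315930 ≈ 0.21484)
W - 255329 = 67873/315930 - 255329 = -80666023097/315930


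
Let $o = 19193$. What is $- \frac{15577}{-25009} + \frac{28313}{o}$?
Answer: $\frac{1007049178}{479997737} \approx 2.098$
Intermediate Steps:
$- \frac{15577}{-25009} + \frac{28313}{o} = - \frac{15577}{-25009} + \frac{28313}{19193} = \left(-15577\right) \left(- \frac{1}{25009}\right) + 28313 \cdot \frac{1}{19193} = \frac{15577}{25009} + \frac{28313}{19193} = \frac{1007049178}{479997737}$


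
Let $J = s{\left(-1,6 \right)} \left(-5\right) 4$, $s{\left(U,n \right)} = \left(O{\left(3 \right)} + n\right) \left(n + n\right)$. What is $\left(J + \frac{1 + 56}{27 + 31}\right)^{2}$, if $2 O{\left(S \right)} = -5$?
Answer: $\frac{2368087569}{3364} \approx 7.0395 \cdot 10^{5}$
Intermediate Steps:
$O{\left(S \right)} = - \frac{5}{2}$ ($O{\left(S \right)} = \frac{1}{2} \left(-5\right) = - \frac{5}{2}$)
$s{\left(U,n \right)} = 2 n \left(- \frac{5}{2} + n\right)$ ($s{\left(U,n \right)} = \left(- \frac{5}{2} + n\right) \left(n + n\right) = \left(- \frac{5}{2} + n\right) 2 n = 2 n \left(- \frac{5}{2} + n\right)$)
$J = -840$ ($J = 6 \left(-5 + 2 \cdot 6\right) \left(-5\right) 4 = 6 \left(-5 + 12\right) \left(-5\right) 4 = 6 \cdot 7 \left(-5\right) 4 = 42 \left(-5\right) 4 = \left(-210\right) 4 = -840$)
$\left(J + \frac{1 + 56}{27 + 31}\right)^{2} = \left(-840 + \frac{1 + 56}{27 + 31}\right)^{2} = \left(-840 + \frac{57}{58}\right)^{2} = \left(- \frac{48663}{58}\right)^{2} = \frac{2368087569}{3364}$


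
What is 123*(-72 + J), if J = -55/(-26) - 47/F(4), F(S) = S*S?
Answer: -1863081/208 ≈ -8957.1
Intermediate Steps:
F(S) = S²
J = -171/208 (J = -55/(-26) - 47/(4²) = -55*(-1/26) - 47/16 = 55/26 - 47*1/16 = 55/26 - 47/16 = -171/208 ≈ -0.82211)
123*(-72 + J) = 123*(-72 - 171/208) = 123*(-15147/208) = -1863081/208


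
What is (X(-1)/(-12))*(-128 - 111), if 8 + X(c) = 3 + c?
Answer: -239/2 ≈ -119.50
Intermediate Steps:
X(c) = -5 + c (X(c) = -8 + (3 + c) = -5 + c)
(X(-1)/(-12))*(-128 - 111) = ((-5 - 1)/(-12))*(-128 - 111) = -6*(-1/12)*(-239) = (½)*(-239) = -239/2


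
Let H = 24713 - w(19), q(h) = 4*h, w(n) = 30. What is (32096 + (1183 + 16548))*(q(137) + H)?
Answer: 1257185037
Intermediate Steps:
H = 24683 (H = 24713 - 1*30 = 24713 - 30 = 24683)
(32096 + (1183 + 16548))*(q(137) + H) = (32096 + (1183 + 16548))*(4*137 + 24683) = (32096 + 17731)*(548 + 24683) = 49827*25231 = 1257185037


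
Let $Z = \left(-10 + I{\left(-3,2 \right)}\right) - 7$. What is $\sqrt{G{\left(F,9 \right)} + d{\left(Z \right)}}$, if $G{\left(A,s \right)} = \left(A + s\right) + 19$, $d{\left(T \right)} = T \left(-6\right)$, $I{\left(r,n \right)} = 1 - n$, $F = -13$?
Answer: $\sqrt{123} \approx 11.091$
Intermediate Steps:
$Z = -18$ ($Z = \left(-10 + \left(1 - 2\right)\right) - 7 = \left(-10 - 1\right) - 7 = -11 - 7 = -18$)
$d{\left(T \right)} = - 6 T$
$G{\left(A,s \right)} = 19 + A + s$
$\sqrt{G{\left(F,9 \right)} + d{\left(Z \right)}} = \sqrt{\left(19 - 13 + 9\right) - -108} = \sqrt{15 + 108} = \sqrt{123}$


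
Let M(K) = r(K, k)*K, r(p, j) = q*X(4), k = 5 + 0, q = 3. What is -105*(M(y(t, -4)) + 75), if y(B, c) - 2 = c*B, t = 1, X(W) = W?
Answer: -5355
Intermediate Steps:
k = 5
r(p, j) = 12 (r(p, j) = 3*4 = 12)
y(B, c) = 2 + B*c (y(B, c) = 2 + c*B = 2 + B*c)
M(K) = 12*K
-105*(M(y(t, -4)) + 75) = -105*(12*(2 + 1*(-4)) + 75) = -105*(12*(2 - 4) + 75) = -105*(12*(-2) + 75) = -105*(-24 + 75) = -105*51 = -5355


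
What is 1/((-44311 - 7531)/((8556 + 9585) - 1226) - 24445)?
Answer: -16915/413539017 ≈ -4.0903e-5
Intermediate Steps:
1/((-44311 - 7531)/((8556 + 9585) - 1226) - 24445) = 1/(-51842/(18141 - 1226) - 24445) = 1/(-51842/16915 - 24445) = 1/(-413539017/16915) = -16915/413539017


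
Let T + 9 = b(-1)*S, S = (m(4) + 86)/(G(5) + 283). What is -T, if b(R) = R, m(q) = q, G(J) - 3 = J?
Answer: 903/97 ≈ 9.3093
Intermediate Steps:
G(J) = 3 + J
S = 30/97 (S = (4 + 86)/((3 + 5) + 283) = 90/(8 + 283) = 90/291 = 90*(1/291) = 30/97 ≈ 0.30928)
T = -903/97 (T = -9 - 1*30/97 = -9 - 30/97 = -903/97 ≈ -9.3093)
-T = -1*(-903/97) = 903/97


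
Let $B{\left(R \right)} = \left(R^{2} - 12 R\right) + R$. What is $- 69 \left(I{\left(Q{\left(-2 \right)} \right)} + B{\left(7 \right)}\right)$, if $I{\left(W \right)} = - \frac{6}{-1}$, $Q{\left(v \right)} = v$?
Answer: $1518$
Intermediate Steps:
$B{\left(R \right)} = R^{2} - 11 R$
$I{\left(W \right)} = 6$ ($I{\left(W \right)} = \left(-6\right) \left(-1\right) = 6$)
$- 69 \left(I{\left(Q{\left(-2 \right)} \right)} + B{\left(7 \right)}\right) = - 69 \left(6 + 7 \left(-11 + 7\right)\right) = - 69 \left(6 + 7 \left(-4\right)\right) = - 69 \left(6 - 28\right) = \left(-69\right) \left(-22\right) = 1518$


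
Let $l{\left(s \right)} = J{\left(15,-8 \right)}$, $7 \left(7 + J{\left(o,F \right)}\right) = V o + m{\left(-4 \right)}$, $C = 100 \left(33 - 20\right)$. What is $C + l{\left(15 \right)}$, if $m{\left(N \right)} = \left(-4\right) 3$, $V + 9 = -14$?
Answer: $1242$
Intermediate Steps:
$V = -23$ ($V = -9 - 14 = -23$)
$m{\left(N \right)} = -12$
$C = 1300$ ($C = 100 \cdot 13 = 1300$)
$J{\left(o,F \right)} = - \frac{61}{7} - \frac{23 o}{7}$ ($J{\left(o,F \right)} = -7 + \frac{- 23 o - 12}{7} = -7 + \frac{-12 - 23 o}{7} = -7 - \left(\frac{12}{7} + \frac{23 o}{7}\right) = - \frac{61}{7} - \frac{23 o}{7}$)
$l{\left(s \right)} = -58$ ($l{\left(s \right)} = - \frac{61}{7} - \frac{345}{7} = -58$)
$C + l{\left(15 \right)} = 1300 - 58 = 1242$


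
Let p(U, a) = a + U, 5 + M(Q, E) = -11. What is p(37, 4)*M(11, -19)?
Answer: -656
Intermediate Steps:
M(Q, E) = -16 (M(Q, E) = -5 - 11 = -16)
p(U, a) = U + a
p(37, 4)*M(11, -19) = (37 + 4)*(-16) = 41*(-16) = -656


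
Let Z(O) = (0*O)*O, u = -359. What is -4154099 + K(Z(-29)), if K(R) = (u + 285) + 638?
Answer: -4153535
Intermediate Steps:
Z(O) = 0 (Z(O) = 0*O = 0)
K(R) = 564 (K(R) = (-359 + 285) + 638 = -74 + 638 = 564)
-4154099 + K(Z(-29)) = -4154099 + 564 = -4153535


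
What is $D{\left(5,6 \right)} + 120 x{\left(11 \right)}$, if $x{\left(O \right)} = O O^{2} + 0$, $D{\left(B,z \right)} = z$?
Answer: $159726$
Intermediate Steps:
$x{\left(O \right)} = O^{3}$ ($x{\left(O \right)} = O^{3} + 0 = O^{3}$)
$D{\left(5,6 \right)} + 120 x{\left(11 \right)} = 6 + 120 \cdot 11^{3} = 6 + 120 \cdot 1331 = 6 + 159720 = 159726$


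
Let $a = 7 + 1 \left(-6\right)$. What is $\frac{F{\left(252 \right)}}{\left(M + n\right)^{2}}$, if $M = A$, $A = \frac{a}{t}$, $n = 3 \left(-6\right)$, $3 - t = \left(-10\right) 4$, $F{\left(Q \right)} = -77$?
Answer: $- \frac{142373}{597529} \approx -0.23827$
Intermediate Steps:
$t = 43$ ($t = 3 - \left(-10\right) 4 = 3 - -40 = 3 + 40 = 43$)
$a = 1$ ($a = 7 - 6 = 1$)
$n = -18$
$A = \frac{1}{43}$ ($A = 1 \cdot \frac{1}{43} = \frac{1}{43} \approx 0.023256$)
$M = \frac{1}{43} \approx 0.023256$
$\frac{F{\left(252 \right)}}{\left(M + n\right)^{2}} = - \frac{77}{\left(\frac{1}{43} - 18\right)^{2}} = - \frac{77}{\left(- \frac{773}{43}\right)^{2}} = - \frac{77}{\frac{597529}{1849}} = \left(-77\right) \frac{1849}{597529} = - \frac{142373}{597529}$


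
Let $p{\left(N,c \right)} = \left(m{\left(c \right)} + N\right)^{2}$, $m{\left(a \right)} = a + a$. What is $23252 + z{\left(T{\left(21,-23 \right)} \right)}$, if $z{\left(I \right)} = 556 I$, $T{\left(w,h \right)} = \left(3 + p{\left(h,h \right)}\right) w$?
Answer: $55647716$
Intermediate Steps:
$m{\left(a \right)} = 2 a$
$p{\left(N,c \right)} = \left(N + 2 c\right)^{2}$ ($p{\left(N,c \right)} = \left(2 c + N\right)^{2} = \left(N + 2 c\right)^{2}$)
$T{\left(w,h \right)} = w \left(3 + 9 h^{2}\right)$ ($T{\left(w,h \right)} = \left(3 + \left(h + 2 h\right)^{2}\right) w = \left(3 + \left(3 h\right)^{2}\right) w = \left(3 + 9 h^{2}\right) w = w \left(3 + 9 h^{2}\right)$)
$23252 + z{\left(T{\left(21,-23 \right)} \right)} = 23252 + 556 \cdot 3 \cdot 21 \left(1 + 3 \left(-23\right)^{2}\right) = 23252 + 556 \cdot 3 \cdot 21 \left(1 + 3 \cdot 529\right) = 23252 + 556 \cdot 3 \cdot 21 \left(1 + 1587\right) = 23252 + 556 \cdot 3 \cdot 21 \cdot 1588 = 23252 + 556 \cdot 100044 = 23252 + 55624464 = 55647716$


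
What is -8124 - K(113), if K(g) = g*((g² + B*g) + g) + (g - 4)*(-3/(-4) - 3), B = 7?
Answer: -6211711/4 ≈ -1.5529e+6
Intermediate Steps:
K(g) = 9 - 9*g/4 + g*(g² + 8*g) (K(g) = g*((g² + 7*g) + g) + (g - 4)*(-3/(-4) - 3) = g*(g² + 8*g) + (-4 + g)*(-3*(-¼) - 3) = g*(g² + 8*g) + (-4 + g)*(¾ - 3) = g*(g² + 8*g) + (-4 + g)*(-9/4) = g*(g² + 8*g) + (9 - 9*g/4) = 9 - 9*g/4 + g*(g² + 8*g))
-8124 - K(113) = -8124 - (9 + 113³ + 8*113² - 9/4*113) = -8124 - (9 + 1442897 + 8*12769 - 1017/4) = -8124 - (9 + 1442897 + 102152 - 1017/4) = -8124 - 1*6179215/4 = -8124 - 6179215/4 = -6211711/4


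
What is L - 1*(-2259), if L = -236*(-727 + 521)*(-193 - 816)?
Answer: -49051285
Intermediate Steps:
L = -49053544 (L = -(-48616)*(-1009) = -236*207854 = -49053544)
L - 1*(-2259) = -49053544 - 1*(-2259) = -49053544 + 2259 = -49051285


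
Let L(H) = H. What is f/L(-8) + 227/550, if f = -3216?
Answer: 221327/550 ≈ 402.41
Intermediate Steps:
f/L(-8) + 227/550 = -3216/(-8) + 227/550 = -3216*(-1/8) + 227*(1/550) = 402 + 227/550 = 221327/550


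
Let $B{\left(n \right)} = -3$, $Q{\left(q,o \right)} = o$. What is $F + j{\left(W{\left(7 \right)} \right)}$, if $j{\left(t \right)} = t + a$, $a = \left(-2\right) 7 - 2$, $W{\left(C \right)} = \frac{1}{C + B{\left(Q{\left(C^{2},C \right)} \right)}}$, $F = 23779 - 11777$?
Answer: $\frac{47945}{4} \approx 11986.0$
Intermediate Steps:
$F = 12002$ ($F = 23779 - 11777 = 12002$)
$W{\left(C \right)} = \frac{1}{-3 + C}$ ($W{\left(C \right)} = \frac{1}{C - 3} = \frac{1}{-3 + C}$)
$a = -16$ ($a = -14 - 2 = -16$)
$j{\left(t \right)} = -16 + t$ ($j{\left(t \right)} = t - 16 = -16 + t$)
$F + j{\left(W{\left(7 \right)} \right)} = 12002 - \left(16 - \frac{1}{-3 + 7}\right) = 12002 - \left(16 - \frac{1}{4}\right) = 12002 + \left(-16 + \frac{1}{4}\right) = 12002 - \frac{63}{4} = \frac{47945}{4}$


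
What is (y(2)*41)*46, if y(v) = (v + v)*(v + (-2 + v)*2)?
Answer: 15088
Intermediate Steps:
y(v) = 2*v*(-4 + 3*v) (y(v) = (2*v)*(v + (-4 + 2*v)) = (2*v)*(-4 + 3*v) = 2*v*(-4 + 3*v))
(y(2)*41)*46 = ((2*2*(-4 + 3*2))*41)*46 = ((2*2*(-4 + 6))*41)*46 = ((2*2*2)*41)*46 = (8*41)*46 = 328*46 = 15088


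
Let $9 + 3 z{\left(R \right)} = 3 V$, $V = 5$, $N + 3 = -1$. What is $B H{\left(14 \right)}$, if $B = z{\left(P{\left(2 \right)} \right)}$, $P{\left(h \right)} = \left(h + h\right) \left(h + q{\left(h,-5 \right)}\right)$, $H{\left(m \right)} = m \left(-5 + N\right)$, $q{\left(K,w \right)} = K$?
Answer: $-252$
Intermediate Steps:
$N = -4$ ($N = -3 - 1 = -4$)
$H{\left(m \right)} = - 9 m$ ($H{\left(m \right)} = m \left(-5 - 4\right) = m \left(-9\right) = - 9 m$)
$P{\left(h \right)} = 4 h^{2}$ ($P{\left(h \right)} = \left(h + h\right) \left(h + h\right) = 2 h 2 h = 4 h^{2}$)
$z{\left(R \right)} = 2$ ($z{\left(R \right)} = -3 + \frac{3 \cdot 5}{3} = -3 + \frac{1}{3} \cdot 15 = -3 + 5 = 2$)
$B = 2$
$B H{\left(14 \right)} = 2 \left(\left(-9\right) 14\right) = 2 \left(-126\right) = -252$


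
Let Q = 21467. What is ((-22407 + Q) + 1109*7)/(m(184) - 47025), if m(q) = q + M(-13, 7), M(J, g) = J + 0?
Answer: -6823/46854 ≈ -0.14562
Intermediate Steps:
M(J, g) = J
m(q) = -13 + q (m(q) = q - 13 = -13 + q)
((-22407 + Q) + 1109*7)/(m(184) - 47025) = ((-22407 + 21467) + 1109*7)/((-13 + 184) - 47025) = (-940 + 7763)/(171 - 47025) = 6823/(-46854) = 6823*(-1/46854) = -6823/46854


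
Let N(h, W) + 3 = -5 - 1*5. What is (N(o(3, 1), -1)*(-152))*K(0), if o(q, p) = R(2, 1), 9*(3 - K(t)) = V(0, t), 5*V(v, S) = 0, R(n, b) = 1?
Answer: 5928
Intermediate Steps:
V(v, S) = 0 (V(v, S) = (⅕)*0 = 0)
K(t) = 3 (K(t) = 3 - ⅑*0 = 3 + 0 = 3)
o(q, p) = 1
N(h, W) = -13 (N(h, W) = -3 + (-5 - 1*5) = -3 + (-5 - 5) = -3 - 10 = -13)
(N(o(3, 1), -1)*(-152))*K(0) = -13*(-152)*3 = 1976*3 = 5928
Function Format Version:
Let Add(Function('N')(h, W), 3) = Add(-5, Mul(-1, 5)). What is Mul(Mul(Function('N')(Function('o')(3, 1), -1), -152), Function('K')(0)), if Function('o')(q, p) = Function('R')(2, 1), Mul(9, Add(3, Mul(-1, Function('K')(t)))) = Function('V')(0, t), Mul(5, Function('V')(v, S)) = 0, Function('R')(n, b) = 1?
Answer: 5928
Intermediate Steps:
Function('V')(v, S) = 0 (Function('V')(v, S) = Mul(Rational(1, 5), 0) = 0)
Function('K')(t) = 3 (Function('K')(t) = Add(3, Mul(Rational(-1, 9), 0)) = Add(3, 0) = 3)
Function('o')(q, p) = 1
Function('N')(h, W) = -13 (Function('N')(h, W) = Add(-3, Add(-5, Mul(-1, 5))) = Add(-3, Add(-5, -5)) = Add(-3, -10) = -13)
Mul(Mul(Function('N')(Function('o')(3, 1), -1), -152), Function('K')(0)) = Mul(Mul(-13, -152), 3) = Mul(1976, 3) = 5928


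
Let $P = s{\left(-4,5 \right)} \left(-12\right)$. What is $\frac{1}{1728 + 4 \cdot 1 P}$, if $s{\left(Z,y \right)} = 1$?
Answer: $\frac{1}{1680} \approx 0.00059524$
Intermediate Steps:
$P = -12$ ($P = 1 \left(-12\right) = -12$)
$\frac{1}{1728 + 4 \cdot 1 P} = \frac{1}{1728 + 4 \cdot 1 \left(-12\right)} = \frac{1}{1728 + 4 \left(-12\right)} = \frac{1}{1728 - 48} = \frac{1}{1680}$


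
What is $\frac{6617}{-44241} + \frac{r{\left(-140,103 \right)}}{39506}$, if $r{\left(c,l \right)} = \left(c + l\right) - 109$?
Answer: $- \frac{133935194}{873892473} \approx -0.15326$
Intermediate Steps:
$r{\left(c,l \right)} = -109 + c + l$
$\frac{6617}{-44241} + \frac{r{\left(-140,103 \right)}}{39506} = \frac{6617}{-44241} + \frac{-109 - 140 + 103}{39506} = 6617 \left(- \frac{1}{44241}\right) - \frac{73}{19753} = - \frac{6617}{44241} - \frac{73}{19753} = - \frac{133935194}{873892473}$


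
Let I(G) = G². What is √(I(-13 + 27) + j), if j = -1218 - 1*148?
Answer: 3*I*√130 ≈ 34.205*I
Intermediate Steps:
j = -1366 (j = -1218 - 148 = -1366)
√(I(-13 + 27) + j) = √((-13 + 27)² - 1366) = √(14² - 1366) = √(196 - 1366) = √(-1170) = 3*I*√130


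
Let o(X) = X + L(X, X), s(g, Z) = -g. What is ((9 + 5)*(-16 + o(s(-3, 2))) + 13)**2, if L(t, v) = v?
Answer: 16129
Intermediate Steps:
o(X) = 2*X (o(X) = X + X = 2*X)
((9 + 5)*(-16 + o(s(-3, 2))) + 13)**2 = ((9 + 5)*(-16 + 2*(-1*(-3))) + 13)**2 = (14*(-16 + 2*3) + 13)**2 = (14*(-16 + 6) + 13)**2 = (14*(-10) + 13)**2 = (-140 + 13)**2 = (-127)**2 = 16129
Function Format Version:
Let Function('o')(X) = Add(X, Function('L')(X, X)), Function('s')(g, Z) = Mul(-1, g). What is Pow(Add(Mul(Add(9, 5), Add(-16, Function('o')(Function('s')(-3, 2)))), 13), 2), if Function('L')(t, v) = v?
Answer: 16129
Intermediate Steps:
Function('o')(X) = Mul(2, X) (Function('o')(X) = Add(X, X) = Mul(2, X))
Pow(Add(Mul(Add(9, 5), Add(-16, Function('o')(Function('s')(-3, 2)))), 13), 2) = Pow(Add(Mul(Add(9, 5), Add(-16, Mul(2, Mul(-1, -3)))), 13), 2) = Pow(Add(Mul(14, Add(-16, Mul(2, 3))), 13), 2) = Pow(Add(Mul(14, Add(-16, 6)), 13), 2) = Pow(Add(Mul(14, -10), 13), 2) = Pow(Add(-140, 13), 2) = Pow(-127, 2) = 16129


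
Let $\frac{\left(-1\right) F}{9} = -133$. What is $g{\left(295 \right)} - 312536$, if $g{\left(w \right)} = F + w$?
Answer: $-311044$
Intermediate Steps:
$F = 1197$ ($F = \left(-9\right) \left(-133\right) = 1197$)
$g{\left(w \right)} = 1197 + w$
$g{\left(295 \right)} - 312536 = \left(1197 + 295\right) - 312536 = 1492 - 312536 = -311044$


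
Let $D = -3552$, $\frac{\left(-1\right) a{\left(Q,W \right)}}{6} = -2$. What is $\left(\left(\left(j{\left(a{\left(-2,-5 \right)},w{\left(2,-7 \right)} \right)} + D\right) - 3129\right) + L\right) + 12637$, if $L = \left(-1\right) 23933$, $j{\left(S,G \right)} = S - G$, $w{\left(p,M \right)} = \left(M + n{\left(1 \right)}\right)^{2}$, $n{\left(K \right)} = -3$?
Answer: $-18065$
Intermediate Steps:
$a{\left(Q,W \right)} = 12$ ($a{\left(Q,W \right)} = \left(-6\right) \left(-2\right) = 12$)
$w{\left(p,M \right)} = \left(-3 + M\right)^{2}$ ($w{\left(p,M \right)} = \left(M - 3\right)^{2} = \left(-3 + M\right)^{2}$)
$L = -23933$
$\left(\left(\left(j{\left(a{\left(-2,-5 \right)},w{\left(2,-7 \right)} \right)} + D\right) - 3129\right) + L\right) + 12637 = \left(\left(\left(\left(12 - \left(-3 - 7\right)^{2}\right) - 3552\right) - 3129\right) - 23933\right) + 12637 = \left(\left(\left(\left(12 - \left(-10\right)^{2}\right) - 3552\right) - 3129\right) - 23933\right) + 12637 = \left(\left(\left(\left(12 - 100\right) - 3552\right) - 3129\right) - 23933\right) + 12637 = \left(\left(\left(-88 - 3552\right) - 3129\right) - 23933\right) + 12637 = \left(\left(-3640 - 3129\right) - 23933\right) + 12637 = \left(-6769 - 23933\right) + 12637 = -30702 + 12637 = -18065$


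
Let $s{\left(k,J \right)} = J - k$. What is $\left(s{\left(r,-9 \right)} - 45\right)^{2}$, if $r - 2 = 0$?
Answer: $3136$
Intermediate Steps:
$r = 2$ ($r = 2 + 0 = 2$)
$\left(s{\left(r,-9 \right)} - 45\right)^{2} = \left(\left(-9 - 2\right) - 45\right)^{2} = \left(-11 - 45\right)^{2} = \left(-56\right)^{2} = 3136$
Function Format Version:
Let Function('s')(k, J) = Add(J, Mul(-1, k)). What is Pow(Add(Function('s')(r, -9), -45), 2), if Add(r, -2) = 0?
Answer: 3136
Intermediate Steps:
r = 2 (r = Add(2, 0) = 2)
Pow(Add(Function('s')(r, -9), -45), 2) = Pow(Add(Add(-9, Mul(-1, 2)), -45), 2) = Pow(Add(Add(-9, -2), -45), 2) = Pow(Add(-11, -45), 2) = Pow(-56, 2) = 3136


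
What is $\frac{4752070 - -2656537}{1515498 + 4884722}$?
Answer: $\frac{7408607}{6400220} \approx 1.1576$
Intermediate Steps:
$\frac{4752070 - -2656537}{1515498 + 4884722} = \frac{4752070 + 2656537}{6400220} = 7408607 \cdot \frac{1}{6400220} = \frac{7408607}{6400220}$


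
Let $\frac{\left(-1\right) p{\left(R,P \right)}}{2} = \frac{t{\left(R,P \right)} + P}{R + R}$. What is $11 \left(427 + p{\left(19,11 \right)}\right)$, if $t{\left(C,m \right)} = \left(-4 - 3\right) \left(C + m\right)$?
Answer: $\frac{91432}{19} \approx 4812.2$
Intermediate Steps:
$t{\left(C,m \right)} = - 7 C - 7 m$ ($t{\left(C,m \right)} = - 7 \left(C + m\right) = - 7 C - 7 m$)
$p{\left(R,P \right)} = - \frac{- 7 R - 6 P}{R}$ ($p{\left(R,P \right)} = - 2 \frac{\left(- 7 R - 7 P\right) + P}{R + R} = - 2 \frac{\left(- 7 P - 7 R\right) + P}{2 R} = - 2 \left(- 7 R - 6 P\right) \frac{1}{2 R} = - 2 \frac{- 7 R - 6 P}{2 R} = - \frac{- 7 R - 6 P}{R}$)
$11 \left(427 + p{\left(19,11 \right)}\right) = 11 \left(427 + \left(7 + 6 \cdot 11 \cdot \frac{1}{19}\right)\right) = 11 \left(427 + \left(7 + \frac{66}{19}\right)\right) = 11 \left(427 + \frac{199}{19}\right) = 11 \cdot \frac{8312}{19} = \frac{91432}{19}$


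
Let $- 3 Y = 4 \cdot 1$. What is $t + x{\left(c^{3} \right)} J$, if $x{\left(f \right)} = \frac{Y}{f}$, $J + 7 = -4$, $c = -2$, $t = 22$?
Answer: $\frac{121}{6} \approx 20.167$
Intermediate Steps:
$Y = - \frac{4}{3}$ ($Y = - \frac{4 \cdot 1}{3} = \left(- \frac{1}{3}\right) 4 = - \frac{4}{3} \approx -1.3333$)
$J = -11$ ($J = -7 - 4 = -11$)
$x{\left(f \right)} = - \frac{4}{3 f}$
$t + x{\left(c^{3} \right)} J = 22 + - \frac{4}{3 \left(-2\right)^{3}} \left(-11\right) = 22 + - \frac{4}{3 \left(-8\right)} \left(-11\right) = 22 + \left(- \frac{4}{3}\right) \left(- \frac{1}{8}\right) \left(-11\right) = 22 + \frac{1}{6} \left(-11\right) = 22 - \frac{11}{6} = \frac{121}{6}$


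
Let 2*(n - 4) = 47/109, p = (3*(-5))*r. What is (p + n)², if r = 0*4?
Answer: 844561/47524 ≈ 17.771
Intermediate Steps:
r = 0
p = 0 (p = (3*(-5))*0 = -15*0 = 0)
n = 919/218 (n = 4 + (47/109)/2 = 4 + (47*(1/109))/2 = 4 + (½)*(47/109) = 4 + 47/218 = 919/218 ≈ 4.2156)
(p + n)² = (0 + 919/218)² = (919/218)² = 844561/47524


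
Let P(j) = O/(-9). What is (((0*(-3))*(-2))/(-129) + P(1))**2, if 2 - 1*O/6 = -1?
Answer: 4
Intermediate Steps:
O = 18 (O = 12 - 6*(-1) = 12 + 6 = 18)
P(j) = -2 (P(j) = 18/(-9) = 18*(-1/9) = -2)
(((0*(-3))*(-2))/(-129) + P(1))**2 = (((0*(-3))*(-2))/(-129) - 2)**2 = ((0*(-2))*(-1/129) - 2)**2 = (0*(-1/129) - 2)**2 = (0 - 2)**2 = (-2)**2 = 4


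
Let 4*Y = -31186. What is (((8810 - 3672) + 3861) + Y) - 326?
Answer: 1753/2 ≈ 876.50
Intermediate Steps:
Y = -15593/2 (Y = (¼)*(-31186) = -15593/2 ≈ -7796.5)
(((8810 - 3672) + 3861) + Y) - 326 = (((8810 - 3672) + 3861) - 15593/2) - 326 = ((5138 + 3861) - 15593/2) - 326 = (8999 - 15593/2) - 326 = 2405/2 - 326 = 1753/2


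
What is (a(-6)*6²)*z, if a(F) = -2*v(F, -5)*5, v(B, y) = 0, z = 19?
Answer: 0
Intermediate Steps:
a(F) = 0 (a(F) = -2*0*5 = 0*5 = 0)
(a(-6)*6²)*z = (0*6²)*19 = (0*36)*19 = 0*19 = 0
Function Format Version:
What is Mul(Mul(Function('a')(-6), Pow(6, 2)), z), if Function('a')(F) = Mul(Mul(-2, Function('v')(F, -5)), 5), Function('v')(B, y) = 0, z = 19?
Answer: 0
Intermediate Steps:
Function('a')(F) = 0 (Function('a')(F) = Mul(Mul(-2, 0), 5) = Mul(0, 5) = 0)
Mul(Mul(Function('a')(-6), Pow(6, 2)), z) = Mul(Mul(0, Pow(6, 2)), 19) = Mul(Mul(0, 36), 19) = Mul(0, 19) = 0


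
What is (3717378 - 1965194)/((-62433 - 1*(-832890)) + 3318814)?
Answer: 1752184/4089271 ≈ 0.42848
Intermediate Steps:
(3717378 - 1965194)/((-62433 - 1*(-832890)) + 3318814) = 1752184/((-62433 + 832890) + 3318814) = 1752184/(770457 + 3318814) = 1752184/4089271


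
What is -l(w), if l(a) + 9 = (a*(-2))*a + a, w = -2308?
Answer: 10656045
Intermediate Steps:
l(a) = -9 + a - 2*a² (l(a) = -9 + ((a*(-2))*a + a) = -9 + ((-2*a)*a + a) = -9 + (-2*a² + a) = -9 + (a - 2*a²) = -9 + a - 2*a²)
-l(w) = -(-9 - 2308 - 2*(-2308)²) = -(-9 - 2308 - 2*5326864) = -(-9 - 2308 - 10653728) = -1*(-10656045) = 10656045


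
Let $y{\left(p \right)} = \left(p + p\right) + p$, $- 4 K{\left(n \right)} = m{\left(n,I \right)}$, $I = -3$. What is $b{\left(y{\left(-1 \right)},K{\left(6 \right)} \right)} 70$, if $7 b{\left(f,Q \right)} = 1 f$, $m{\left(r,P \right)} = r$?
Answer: $-30$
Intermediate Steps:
$K{\left(n \right)} = - \frac{n}{4}$
$y{\left(p \right)} = 3 p$ ($y{\left(p \right)} = 2 p + p = 3 p$)
$b{\left(f,Q \right)} = \frac{f}{7}$ ($b{\left(f,Q \right)} = \frac{1 f}{7} = \frac{f}{7}$)
$b{\left(y{\left(-1 \right)},K{\left(6 \right)} \right)} 70 = \frac{3 \left(-1\right)}{7} \cdot 70 = \frac{1}{7} \left(-3\right) 70 = \left(- \frac{3}{7}\right) 70 = -30$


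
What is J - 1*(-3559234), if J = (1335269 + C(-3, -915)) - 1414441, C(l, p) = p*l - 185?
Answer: 3482622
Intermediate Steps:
C(l, p) = -185 + l*p (C(l, p) = l*p - 185 = -185 + l*p)
J = -76612 (J = (1335269 + (-185 - 3*(-915))) - 1414441 = (1335269 + (-185 + 2745)) - 1414441 = (1335269 + 2560) - 1414441 = 1337829 - 1414441 = -76612)
J - 1*(-3559234) = -76612 - 1*(-3559234) = -76612 + 3559234 = 3482622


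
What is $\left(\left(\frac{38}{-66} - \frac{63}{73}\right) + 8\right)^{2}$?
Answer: $\frac{249829636}{5803281} \approx 43.05$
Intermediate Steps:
$\left(\left(\frac{38}{-66} - \frac{63}{73}\right) + 8\right)^{2} = \left(\left(38 \left(- \frac{1}{66}\right) - \frac{63}{73}\right) + 8\right)^{2} = \left(\left(- \frac{19}{33} - \frac{63}{73}\right) + 8\right)^{2} = \left(- \frac{3466}{2409} + 8\right)^{2} = \left(\frac{15806}{2409}\right)^{2} = \frac{249829636}{5803281}$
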